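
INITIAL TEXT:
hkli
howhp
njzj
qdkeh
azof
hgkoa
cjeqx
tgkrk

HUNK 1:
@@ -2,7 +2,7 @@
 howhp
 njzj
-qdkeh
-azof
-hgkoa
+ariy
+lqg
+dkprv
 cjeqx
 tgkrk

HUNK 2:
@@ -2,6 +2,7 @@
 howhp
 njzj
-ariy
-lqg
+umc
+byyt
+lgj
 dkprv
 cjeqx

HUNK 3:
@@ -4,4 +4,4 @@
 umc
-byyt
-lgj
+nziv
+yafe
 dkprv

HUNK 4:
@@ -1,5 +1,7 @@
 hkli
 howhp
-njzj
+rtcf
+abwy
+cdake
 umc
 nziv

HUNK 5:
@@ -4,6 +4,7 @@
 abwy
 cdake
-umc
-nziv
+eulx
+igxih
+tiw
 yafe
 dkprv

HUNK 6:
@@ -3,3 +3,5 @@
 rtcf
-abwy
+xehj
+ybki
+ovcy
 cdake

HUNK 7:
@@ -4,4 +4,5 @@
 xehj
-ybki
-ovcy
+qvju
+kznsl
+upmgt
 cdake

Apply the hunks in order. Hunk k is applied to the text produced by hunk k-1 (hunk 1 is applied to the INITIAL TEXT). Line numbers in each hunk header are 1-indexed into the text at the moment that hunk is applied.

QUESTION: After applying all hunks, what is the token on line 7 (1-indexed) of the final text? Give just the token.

Hunk 1: at line 2 remove [qdkeh,azof,hgkoa] add [ariy,lqg,dkprv] -> 8 lines: hkli howhp njzj ariy lqg dkprv cjeqx tgkrk
Hunk 2: at line 2 remove [ariy,lqg] add [umc,byyt,lgj] -> 9 lines: hkli howhp njzj umc byyt lgj dkprv cjeqx tgkrk
Hunk 3: at line 4 remove [byyt,lgj] add [nziv,yafe] -> 9 lines: hkli howhp njzj umc nziv yafe dkprv cjeqx tgkrk
Hunk 4: at line 1 remove [njzj] add [rtcf,abwy,cdake] -> 11 lines: hkli howhp rtcf abwy cdake umc nziv yafe dkprv cjeqx tgkrk
Hunk 5: at line 4 remove [umc,nziv] add [eulx,igxih,tiw] -> 12 lines: hkli howhp rtcf abwy cdake eulx igxih tiw yafe dkprv cjeqx tgkrk
Hunk 6: at line 3 remove [abwy] add [xehj,ybki,ovcy] -> 14 lines: hkli howhp rtcf xehj ybki ovcy cdake eulx igxih tiw yafe dkprv cjeqx tgkrk
Hunk 7: at line 4 remove [ybki,ovcy] add [qvju,kznsl,upmgt] -> 15 lines: hkli howhp rtcf xehj qvju kznsl upmgt cdake eulx igxih tiw yafe dkprv cjeqx tgkrk
Final line 7: upmgt

Answer: upmgt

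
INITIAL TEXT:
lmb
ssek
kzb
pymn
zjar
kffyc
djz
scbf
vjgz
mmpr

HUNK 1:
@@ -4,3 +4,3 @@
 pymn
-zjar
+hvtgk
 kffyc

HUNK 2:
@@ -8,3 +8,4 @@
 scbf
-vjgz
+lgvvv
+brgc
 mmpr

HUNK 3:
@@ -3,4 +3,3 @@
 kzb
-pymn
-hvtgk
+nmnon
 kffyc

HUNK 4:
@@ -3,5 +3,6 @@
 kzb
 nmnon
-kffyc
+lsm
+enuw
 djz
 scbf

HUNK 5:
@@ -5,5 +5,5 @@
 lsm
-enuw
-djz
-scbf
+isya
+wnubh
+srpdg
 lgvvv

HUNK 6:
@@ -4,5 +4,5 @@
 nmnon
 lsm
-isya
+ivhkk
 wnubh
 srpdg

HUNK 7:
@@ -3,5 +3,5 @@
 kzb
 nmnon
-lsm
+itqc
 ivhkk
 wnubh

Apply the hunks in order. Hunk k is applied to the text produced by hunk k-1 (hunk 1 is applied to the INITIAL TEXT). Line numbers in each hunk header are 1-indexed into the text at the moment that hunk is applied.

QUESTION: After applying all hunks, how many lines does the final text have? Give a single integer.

Hunk 1: at line 4 remove [zjar] add [hvtgk] -> 10 lines: lmb ssek kzb pymn hvtgk kffyc djz scbf vjgz mmpr
Hunk 2: at line 8 remove [vjgz] add [lgvvv,brgc] -> 11 lines: lmb ssek kzb pymn hvtgk kffyc djz scbf lgvvv brgc mmpr
Hunk 3: at line 3 remove [pymn,hvtgk] add [nmnon] -> 10 lines: lmb ssek kzb nmnon kffyc djz scbf lgvvv brgc mmpr
Hunk 4: at line 3 remove [kffyc] add [lsm,enuw] -> 11 lines: lmb ssek kzb nmnon lsm enuw djz scbf lgvvv brgc mmpr
Hunk 5: at line 5 remove [enuw,djz,scbf] add [isya,wnubh,srpdg] -> 11 lines: lmb ssek kzb nmnon lsm isya wnubh srpdg lgvvv brgc mmpr
Hunk 6: at line 4 remove [isya] add [ivhkk] -> 11 lines: lmb ssek kzb nmnon lsm ivhkk wnubh srpdg lgvvv brgc mmpr
Hunk 7: at line 3 remove [lsm] add [itqc] -> 11 lines: lmb ssek kzb nmnon itqc ivhkk wnubh srpdg lgvvv brgc mmpr
Final line count: 11

Answer: 11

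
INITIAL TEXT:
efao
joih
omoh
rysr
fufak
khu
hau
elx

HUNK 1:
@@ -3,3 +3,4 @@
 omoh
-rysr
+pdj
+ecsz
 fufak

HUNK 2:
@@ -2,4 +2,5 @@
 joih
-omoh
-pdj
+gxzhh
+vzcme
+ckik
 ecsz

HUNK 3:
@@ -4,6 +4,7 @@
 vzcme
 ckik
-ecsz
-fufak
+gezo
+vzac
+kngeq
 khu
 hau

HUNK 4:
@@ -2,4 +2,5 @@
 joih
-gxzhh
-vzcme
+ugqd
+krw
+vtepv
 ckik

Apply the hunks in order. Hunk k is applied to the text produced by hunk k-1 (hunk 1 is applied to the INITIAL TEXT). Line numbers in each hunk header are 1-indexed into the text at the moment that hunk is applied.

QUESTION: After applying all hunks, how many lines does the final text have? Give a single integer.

Hunk 1: at line 3 remove [rysr] add [pdj,ecsz] -> 9 lines: efao joih omoh pdj ecsz fufak khu hau elx
Hunk 2: at line 2 remove [omoh,pdj] add [gxzhh,vzcme,ckik] -> 10 lines: efao joih gxzhh vzcme ckik ecsz fufak khu hau elx
Hunk 3: at line 4 remove [ecsz,fufak] add [gezo,vzac,kngeq] -> 11 lines: efao joih gxzhh vzcme ckik gezo vzac kngeq khu hau elx
Hunk 4: at line 2 remove [gxzhh,vzcme] add [ugqd,krw,vtepv] -> 12 lines: efao joih ugqd krw vtepv ckik gezo vzac kngeq khu hau elx
Final line count: 12

Answer: 12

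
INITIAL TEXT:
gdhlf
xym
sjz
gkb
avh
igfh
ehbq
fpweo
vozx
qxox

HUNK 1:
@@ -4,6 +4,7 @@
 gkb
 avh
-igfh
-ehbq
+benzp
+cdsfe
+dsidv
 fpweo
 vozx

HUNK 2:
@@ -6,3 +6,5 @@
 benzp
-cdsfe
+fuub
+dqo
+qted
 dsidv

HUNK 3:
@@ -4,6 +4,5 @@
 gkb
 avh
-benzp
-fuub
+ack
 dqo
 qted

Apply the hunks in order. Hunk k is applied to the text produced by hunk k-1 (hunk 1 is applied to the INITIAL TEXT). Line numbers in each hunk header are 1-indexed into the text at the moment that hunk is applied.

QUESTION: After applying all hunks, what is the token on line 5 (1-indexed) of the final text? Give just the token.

Hunk 1: at line 4 remove [igfh,ehbq] add [benzp,cdsfe,dsidv] -> 11 lines: gdhlf xym sjz gkb avh benzp cdsfe dsidv fpweo vozx qxox
Hunk 2: at line 6 remove [cdsfe] add [fuub,dqo,qted] -> 13 lines: gdhlf xym sjz gkb avh benzp fuub dqo qted dsidv fpweo vozx qxox
Hunk 3: at line 4 remove [benzp,fuub] add [ack] -> 12 lines: gdhlf xym sjz gkb avh ack dqo qted dsidv fpweo vozx qxox
Final line 5: avh

Answer: avh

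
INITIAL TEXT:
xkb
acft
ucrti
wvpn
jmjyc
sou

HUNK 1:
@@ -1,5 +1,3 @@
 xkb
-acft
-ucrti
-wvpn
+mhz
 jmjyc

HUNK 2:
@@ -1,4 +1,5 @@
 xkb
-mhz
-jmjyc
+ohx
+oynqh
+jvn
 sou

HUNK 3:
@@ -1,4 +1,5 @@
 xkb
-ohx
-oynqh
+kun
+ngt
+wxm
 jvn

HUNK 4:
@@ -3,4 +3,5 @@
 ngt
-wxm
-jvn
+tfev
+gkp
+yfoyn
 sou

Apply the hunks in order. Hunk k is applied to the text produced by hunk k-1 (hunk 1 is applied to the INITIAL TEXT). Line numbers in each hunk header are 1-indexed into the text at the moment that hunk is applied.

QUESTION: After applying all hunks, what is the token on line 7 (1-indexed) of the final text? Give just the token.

Answer: sou

Derivation:
Hunk 1: at line 1 remove [acft,ucrti,wvpn] add [mhz] -> 4 lines: xkb mhz jmjyc sou
Hunk 2: at line 1 remove [mhz,jmjyc] add [ohx,oynqh,jvn] -> 5 lines: xkb ohx oynqh jvn sou
Hunk 3: at line 1 remove [ohx,oynqh] add [kun,ngt,wxm] -> 6 lines: xkb kun ngt wxm jvn sou
Hunk 4: at line 3 remove [wxm,jvn] add [tfev,gkp,yfoyn] -> 7 lines: xkb kun ngt tfev gkp yfoyn sou
Final line 7: sou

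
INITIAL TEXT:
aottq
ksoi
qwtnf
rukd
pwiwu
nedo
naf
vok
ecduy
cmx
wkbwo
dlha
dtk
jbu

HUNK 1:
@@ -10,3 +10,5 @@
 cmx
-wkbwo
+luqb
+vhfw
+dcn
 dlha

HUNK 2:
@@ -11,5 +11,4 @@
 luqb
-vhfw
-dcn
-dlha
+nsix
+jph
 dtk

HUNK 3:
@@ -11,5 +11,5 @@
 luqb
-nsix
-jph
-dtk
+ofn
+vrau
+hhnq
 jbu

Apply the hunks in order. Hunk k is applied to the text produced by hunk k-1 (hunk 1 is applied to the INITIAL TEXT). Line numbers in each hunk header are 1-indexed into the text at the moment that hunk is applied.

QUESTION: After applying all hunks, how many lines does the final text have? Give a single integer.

Hunk 1: at line 10 remove [wkbwo] add [luqb,vhfw,dcn] -> 16 lines: aottq ksoi qwtnf rukd pwiwu nedo naf vok ecduy cmx luqb vhfw dcn dlha dtk jbu
Hunk 2: at line 11 remove [vhfw,dcn,dlha] add [nsix,jph] -> 15 lines: aottq ksoi qwtnf rukd pwiwu nedo naf vok ecduy cmx luqb nsix jph dtk jbu
Hunk 3: at line 11 remove [nsix,jph,dtk] add [ofn,vrau,hhnq] -> 15 lines: aottq ksoi qwtnf rukd pwiwu nedo naf vok ecduy cmx luqb ofn vrau hhnq jbu
Final line count: 15

Answer: 15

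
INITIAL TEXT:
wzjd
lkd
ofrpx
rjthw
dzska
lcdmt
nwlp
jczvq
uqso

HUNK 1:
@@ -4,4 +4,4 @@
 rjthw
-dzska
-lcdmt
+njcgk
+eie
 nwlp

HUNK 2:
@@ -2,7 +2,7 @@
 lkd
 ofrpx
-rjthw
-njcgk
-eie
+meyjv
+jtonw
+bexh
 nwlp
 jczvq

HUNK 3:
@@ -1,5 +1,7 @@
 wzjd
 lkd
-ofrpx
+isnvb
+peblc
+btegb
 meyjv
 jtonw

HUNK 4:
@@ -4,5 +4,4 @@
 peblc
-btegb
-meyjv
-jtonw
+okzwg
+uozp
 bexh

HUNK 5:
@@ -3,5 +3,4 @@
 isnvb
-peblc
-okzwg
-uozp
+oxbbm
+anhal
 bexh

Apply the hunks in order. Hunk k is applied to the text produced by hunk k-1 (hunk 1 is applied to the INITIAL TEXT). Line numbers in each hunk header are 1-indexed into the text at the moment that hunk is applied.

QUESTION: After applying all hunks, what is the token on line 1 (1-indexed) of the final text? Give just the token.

Hunk 1: at line 4 remove [dzska,lcdmt] add [njcgk,eie] -> 9 lines: wzjd lkd ofrpx rjthw njcgk eie nwlp jczvq uqso
Hunk 2: at line 2 remove [rjthw,njcgk,eie] add [meyjv,jtonw,bexh] -> 9 lines: wzjd lkd ofrpx meyjv jtonw bexh nwlp jczvq uqso
Hunk 3: at line 1 remove [ofrpx] add [isnvb,peblc,btegb] -> 11 lines: wzjd lkd isnvb peblc btegb meyjv jtonw bexh nwlp jczvq uqso
Hunk 4: at line 4 remove [btegb,meyjv,jtonw] add [okzwg,uozp] -> 10 lines: wzjd lkd isnvb peblc okzwg uozp bexh nwlp jczvq uqso
Hunk 5: at line 3 remove [peblc,okzwg,uozp] add [oxbbm,anhal] -> 9 lines: wzjd lkd isnvb oxbbm anhal bexh nwlp jczvq uqso
Final line 1: wzjd

Answer: wzjd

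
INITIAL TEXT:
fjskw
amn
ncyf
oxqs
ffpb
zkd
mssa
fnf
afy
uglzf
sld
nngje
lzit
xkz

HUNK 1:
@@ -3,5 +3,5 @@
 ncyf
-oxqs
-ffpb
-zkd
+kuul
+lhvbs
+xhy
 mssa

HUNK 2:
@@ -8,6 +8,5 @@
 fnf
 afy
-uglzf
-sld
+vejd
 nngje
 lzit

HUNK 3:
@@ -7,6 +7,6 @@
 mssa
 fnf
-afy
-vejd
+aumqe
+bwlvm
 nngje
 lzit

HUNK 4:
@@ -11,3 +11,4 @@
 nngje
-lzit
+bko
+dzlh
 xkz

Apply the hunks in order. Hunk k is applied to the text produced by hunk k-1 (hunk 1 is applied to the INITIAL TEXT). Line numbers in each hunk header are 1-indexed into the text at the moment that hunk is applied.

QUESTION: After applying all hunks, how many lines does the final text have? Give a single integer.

Hunk 1: at line 3 remove [oxqs,ffpb,zkd] add [kuul,lhvbs,xhy] -> 14 lines: fjskw amn ncyf kuul lhvbs xhy mssa fnf afy uglzf sld nngje lzit xkz
Hunk 2: at line 8 remove [uglzf,sld] add [vejd] -> 13 lines: fjskw amn ncyf kuul lhvbs xhy mssa fnf afy vejd nngje lzit xkz
Hunk 3: at line 7 remove [afy,vejd] add [aumqe,bwlvm] -> 13 lines: fjskw amn ncyf kuul lhvbs xhy mssa fnf aumqe bwlvm nngje lzit xkz
Hunk 4: at line 11 remove [lzit] add [bko,dzlh] -> 14 lines: fjskw amn ncyf kuul lhvbs xhy mssa fnf aumqe bwlvm nngje bko dzlh xkz
Final line count: 14

Answer: 14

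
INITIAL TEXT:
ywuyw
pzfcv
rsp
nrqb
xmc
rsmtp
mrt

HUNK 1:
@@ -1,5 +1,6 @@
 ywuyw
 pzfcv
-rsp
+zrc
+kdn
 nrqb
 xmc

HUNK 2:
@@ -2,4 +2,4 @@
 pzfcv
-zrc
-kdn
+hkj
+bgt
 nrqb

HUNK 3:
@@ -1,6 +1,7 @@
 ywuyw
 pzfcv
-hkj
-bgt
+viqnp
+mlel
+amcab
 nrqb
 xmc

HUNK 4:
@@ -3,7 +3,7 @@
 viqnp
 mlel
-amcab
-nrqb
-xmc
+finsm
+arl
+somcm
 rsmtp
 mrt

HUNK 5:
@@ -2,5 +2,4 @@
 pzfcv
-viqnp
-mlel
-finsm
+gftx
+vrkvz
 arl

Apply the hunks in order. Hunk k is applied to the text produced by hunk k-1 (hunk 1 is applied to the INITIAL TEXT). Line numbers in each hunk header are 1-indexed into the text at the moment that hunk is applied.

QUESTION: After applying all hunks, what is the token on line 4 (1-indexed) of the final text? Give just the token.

Answer: vrkvz

Derivation:
Hunk 1: at line 1 remove [rsp] add [zrc,kdn] -> 8 lines: ywuyw pzfcv zrc kdn nrqb xmc rsmtp mrt
Hunk 2: at line 2 remove [zrc,kdn] add [hkj,bgt] -> 8 lines: ywuyw pzfcv hkj bgt nrqb xmc rsmtp mrt
Hunk 3: at line 1 remove [hkj,bgt] add [viqnp,mlel,amcab] -> 9 lines: ywuyw pzfcv viqnp mlel amcab nrqb xmc rsmtp mrt
Hunk 4: at line 3 remove [amcab,nrqb,xmc] add [finsm,arl,somcm] -> 9 lines: ywuyw pzfcv viqnp mlel finsm arl somcm rsmtp mrt
Hunk 5: at line 2 remove [viqnp,mlel,finsm] add [gftx,vrkvz] -> 8 lines: ywuyw pzfcv gftx vrkvz arl somcm rsmtp mrt
Final line 4: vrkvz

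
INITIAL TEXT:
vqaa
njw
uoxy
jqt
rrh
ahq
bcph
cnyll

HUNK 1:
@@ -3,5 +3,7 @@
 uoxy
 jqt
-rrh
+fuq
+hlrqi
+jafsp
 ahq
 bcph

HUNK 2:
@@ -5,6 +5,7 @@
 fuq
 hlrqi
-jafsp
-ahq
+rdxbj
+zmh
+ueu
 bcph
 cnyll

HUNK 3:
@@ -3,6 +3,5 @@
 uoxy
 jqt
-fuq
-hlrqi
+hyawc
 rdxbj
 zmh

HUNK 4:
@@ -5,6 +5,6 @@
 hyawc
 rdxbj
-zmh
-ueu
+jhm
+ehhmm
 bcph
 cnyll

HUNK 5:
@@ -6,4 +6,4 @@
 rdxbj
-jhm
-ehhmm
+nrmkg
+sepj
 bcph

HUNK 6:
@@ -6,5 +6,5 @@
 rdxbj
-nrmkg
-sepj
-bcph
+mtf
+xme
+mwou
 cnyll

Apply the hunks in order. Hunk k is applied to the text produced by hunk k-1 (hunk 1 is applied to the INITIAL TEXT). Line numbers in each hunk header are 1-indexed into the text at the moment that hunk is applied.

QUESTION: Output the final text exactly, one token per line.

Hunk 1: at line 3 remove [rrh] add [fuq,hlrqi,jafsp] -> 10 lines: vqaa njw uoxy jqt fuq hlrqi jafsp ahq bcph cnyll
Hunk 2: at line 5 remove [jafsp,ahq] add [rdxbj,zmh,ueu] -> 11 lines: vqaa njw uoxy jqt fuq hlrqi rdxbj zmh ueu bcph cnyll
Hunk 3: at line 3 remove [fuq,hlrqi] add [hyawc] -> 10 lines: vqaa njw uoxy jqt hyawc rdxbj zmh ueu bcph cnyll
Hunk 4: at line 5 remove [zmh,ueu] add [jhm,ehhmm] -> 10 lines: vqaa njw uoxy jqt hyawc rdxbj jhm ehhmm bcph cnyll
Hunk 5: at line 6 remove [jhm,ehhmm] add [nrmkg,sepj] -> 10 lines: vqaa njw uoxy jqt hyawc rdxbj nrmkg sepj bcph cnyll
Hunk 6: at line 6 remove [nrmkg,sepj,bcph] add [mtf,xme,mwou] -> 10 lines: vqaa njw uoxy jqt hyawc rdxbj mtf xme mwou cnyll

Answer: vqaa
njw
uoxy
jqt
hyawc
rdxbj
mtf
xme
mwou
cnyll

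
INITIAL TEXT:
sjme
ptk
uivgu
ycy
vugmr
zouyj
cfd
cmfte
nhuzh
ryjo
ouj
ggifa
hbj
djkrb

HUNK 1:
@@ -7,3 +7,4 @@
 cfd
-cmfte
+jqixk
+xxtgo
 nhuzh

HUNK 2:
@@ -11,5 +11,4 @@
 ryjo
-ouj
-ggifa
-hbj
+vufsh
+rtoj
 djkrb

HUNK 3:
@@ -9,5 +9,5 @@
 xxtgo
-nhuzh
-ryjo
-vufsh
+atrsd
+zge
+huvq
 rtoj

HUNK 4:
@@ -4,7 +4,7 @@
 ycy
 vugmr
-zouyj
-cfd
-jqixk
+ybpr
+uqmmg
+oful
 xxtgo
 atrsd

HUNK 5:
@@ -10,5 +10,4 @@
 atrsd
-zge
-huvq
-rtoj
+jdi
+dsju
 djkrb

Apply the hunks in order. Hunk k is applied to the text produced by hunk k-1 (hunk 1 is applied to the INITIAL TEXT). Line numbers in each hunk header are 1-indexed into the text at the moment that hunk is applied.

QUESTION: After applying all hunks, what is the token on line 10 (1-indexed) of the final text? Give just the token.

Answer: atrsd

Derivation:
Hunk 1: at line 7 remove [cmfte] add [jqixk,xxtgo] -> 15 lines: sjme ptk uivgu ycy vugmr zouyj cfd jqixk xxtgo nhuzh ryjo ouj ggifa hbj djkrb
Hunk 2: at line 11 remove [ouj,ggifa,hbj] add [vufsh,rtoj] -> 14 lines: sjme ptk uivgu ycy vugmr zouyj cfd jqixk xxtgo nhuzh ryjo vufsh rtoj djkrb
Hunk 3: at line 9 remove [nhuzh,ryjo,vufsh] add [atrsd,zge,huvq] -> 14 lines: sjme ptk uivgu ycy vugmr zouyj cfd jqixk xxtgo atrsd zge huvq rtoj djkrb
Hunk 4: at line 4 remove [zouyj,cfd,jqixk] add [ybpr,uqmmg,oful] -> 14 lines: sjme ptk uivgu ycy vugmr ybpr uqmmg oful xxtgo atrsd zge huvq rtoj djkrb
Hunk 5: at line 10 remove [zge,huvq,rtoj] add [jdi,dsju] -> 13 lines: sjme ptk uivgu ycy vugmr ybpr uqmmg oful xxtgo atrsd jdi dsju djkrb
Final line 10: atrsd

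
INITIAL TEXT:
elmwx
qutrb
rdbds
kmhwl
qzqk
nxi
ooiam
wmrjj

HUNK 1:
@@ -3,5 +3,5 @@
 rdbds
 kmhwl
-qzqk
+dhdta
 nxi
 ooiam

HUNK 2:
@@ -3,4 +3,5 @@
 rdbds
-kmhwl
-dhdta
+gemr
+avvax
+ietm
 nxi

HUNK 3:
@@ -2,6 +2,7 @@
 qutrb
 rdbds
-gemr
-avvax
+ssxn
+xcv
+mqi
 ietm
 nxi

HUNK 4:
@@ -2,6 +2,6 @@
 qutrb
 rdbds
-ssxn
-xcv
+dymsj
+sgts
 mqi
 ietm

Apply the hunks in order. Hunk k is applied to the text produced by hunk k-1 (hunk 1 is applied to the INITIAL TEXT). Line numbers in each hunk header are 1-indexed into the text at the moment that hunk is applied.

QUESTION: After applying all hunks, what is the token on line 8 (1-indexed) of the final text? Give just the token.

Hunk 1: at line 3 remove [qzqk] add [dhdta] -> 8 lines: elmwx qutrb rdbds kmhwl dhdta nxi ooiam wmrjj
Hunk 2: at line 3 remove [kmhwl,dhdta] add [gemr,avvax,ietm] -> 9 lines: elmwx qutrb rdbds gemr avvax ietm nxi ooiam wmrjj
Hunk 3: at line 2 remove [gemr,avvax] add [ssxn,xcv,mqi] -> 10 lines: elmwx qutrb rdbds ssxn xcv mqi ietm nxi ooiam wmrjj
Hunk 4: at line 2 remove [ssxn,xcv] add [dymsj,sgts] -> 10 lines: elmwx qutrb rdbds dymsj sgts mqi ietm nxi ooiam wmrjj
Final line 8: nxi

Answer: nxi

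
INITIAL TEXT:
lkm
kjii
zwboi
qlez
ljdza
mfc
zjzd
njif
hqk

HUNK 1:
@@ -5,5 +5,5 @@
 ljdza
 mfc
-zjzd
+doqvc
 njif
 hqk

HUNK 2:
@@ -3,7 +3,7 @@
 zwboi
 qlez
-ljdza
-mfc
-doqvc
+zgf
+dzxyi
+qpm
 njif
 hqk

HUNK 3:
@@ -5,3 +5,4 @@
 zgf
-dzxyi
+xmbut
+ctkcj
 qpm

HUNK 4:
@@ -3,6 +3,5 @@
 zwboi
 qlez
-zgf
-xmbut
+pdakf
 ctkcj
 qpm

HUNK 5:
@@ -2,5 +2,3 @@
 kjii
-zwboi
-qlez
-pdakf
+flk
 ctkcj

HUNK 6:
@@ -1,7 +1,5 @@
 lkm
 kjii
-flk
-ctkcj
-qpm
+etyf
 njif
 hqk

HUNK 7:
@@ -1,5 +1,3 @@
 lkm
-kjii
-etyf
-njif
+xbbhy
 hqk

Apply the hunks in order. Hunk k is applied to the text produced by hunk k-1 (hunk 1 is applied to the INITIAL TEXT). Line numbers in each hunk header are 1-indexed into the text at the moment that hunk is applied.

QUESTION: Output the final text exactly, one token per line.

Answer: lkm
xbbhy
hqk

Derivation:
Hunk 1: at line 5 remove [zjzd] add [doqvc] -> 9 lines: lkm kjii zwboi qlez ljdza mfc doqvc njif hqk
Hunk 2: at line 3 remove [ljdza,mfc,doqvc] add [zgf,dzxyi,qpm] -> 9 lines: lkm kjii zwboi qlez zgf dzxyi qpm njif hqk
Hunk 3: at line 5 remove [dzxyi] add [xmbut,ctkcj] -> 10 lines: lkm kjii zwboi qlez zgf xmbut ctkcj qpm njif hqk
Hunk 4: at line 3 remove [zgf,xmbut] add [pdakf] -> 9 lines: lkm kjii zwboi qlez pdakf ctkcj qpm njif hqk
Hunk 5: at line 2 remove [zwboi,qlez,pdakf] add [flk] -> 7 lines: lkm kjii flk ctkcj qpm njif hqk
Hunk 6: at line 1 remove [flk,ctkcj,qpm] add [etyf] -> 5 lines: lkm kjii etyf njif hqk
Hunk 7: at line 1 remove [kjii,etyf,njif] add [xbbhy] -> 3 lines: lkm xbbhy hqk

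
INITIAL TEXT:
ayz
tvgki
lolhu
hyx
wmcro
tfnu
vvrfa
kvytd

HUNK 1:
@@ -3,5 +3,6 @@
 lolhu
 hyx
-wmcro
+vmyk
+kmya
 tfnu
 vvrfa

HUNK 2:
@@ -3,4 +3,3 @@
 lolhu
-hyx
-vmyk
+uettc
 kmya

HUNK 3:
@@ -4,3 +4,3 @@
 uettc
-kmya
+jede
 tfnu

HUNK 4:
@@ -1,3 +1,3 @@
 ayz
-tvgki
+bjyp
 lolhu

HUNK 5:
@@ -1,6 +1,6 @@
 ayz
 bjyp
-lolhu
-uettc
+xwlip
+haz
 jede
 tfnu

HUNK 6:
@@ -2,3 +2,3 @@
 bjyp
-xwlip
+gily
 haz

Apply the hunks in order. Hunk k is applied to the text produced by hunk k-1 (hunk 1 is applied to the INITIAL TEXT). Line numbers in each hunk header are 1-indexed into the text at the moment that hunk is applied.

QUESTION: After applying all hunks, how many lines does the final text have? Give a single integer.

Answer: 8

Derivation:
Hunk 1: at line 3 remove [wmcro] add [vmyk,kmya] -> 9 lines: ayz tvgki lolhu hyx vmyk kmya tfnu vvrfa kvytd
Hunk 2: at line 3 remove [hyx,vmyk] add [uettc] -> 8 lines: ayz tvgki lolhu uettc kmya tfnu vvrfa kvytd
Hunk 3: at line 4 remove [kmya] add [jede] -> 8 lines: ayz tvgki lolhu uettc jede tfnu vvrfa kvytd
Hunk 4: at line 1 remove [tvgki] add [bjyp] -> 8 lines: ayz bjyp lolhu uettc jede tfnu vvrfa kvytd
Hunk 5: at line 1 remove [lolhu,uettc] add [xwlip,haz] -> 8 lines: ayz bjyp xwlip haz jede tfnu vvrfa kvytd
Hunk 6: at line 2 remove [xwlip] add [gily] -> 8 lines: ayz bjyp gily haz jede tfnu vvrfa kvytd
Final line count: 8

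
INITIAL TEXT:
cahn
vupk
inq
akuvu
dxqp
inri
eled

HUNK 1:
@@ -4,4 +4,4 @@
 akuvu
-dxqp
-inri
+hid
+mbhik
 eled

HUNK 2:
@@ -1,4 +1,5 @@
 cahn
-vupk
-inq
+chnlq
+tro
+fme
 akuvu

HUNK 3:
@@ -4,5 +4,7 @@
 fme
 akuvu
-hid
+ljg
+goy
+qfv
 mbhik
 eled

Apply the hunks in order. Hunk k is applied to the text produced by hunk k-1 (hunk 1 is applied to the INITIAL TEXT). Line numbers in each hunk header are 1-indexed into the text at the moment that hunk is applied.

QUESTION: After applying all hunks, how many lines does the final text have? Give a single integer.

Answer: 10

Derivation:
Hunk 1: at line 4 remove [dxqp,inri] add [hid,mbhik] -> 7 lines: cahn vupk inq akuvu hid mbhik eled
Hunk 2: at line 1 remove [vupk,inq] add [chnlq,tro,fme] -> 8 lines: cahn chnlq tro fme akuvu hid mbhik eled
Hunk 3: at line 4 remove [hid] add [ljg,goy,qfv] -> 10 lines: cahn chnlq tro fme akuvu ljg goy qfv mbhik eled
Final line count: 10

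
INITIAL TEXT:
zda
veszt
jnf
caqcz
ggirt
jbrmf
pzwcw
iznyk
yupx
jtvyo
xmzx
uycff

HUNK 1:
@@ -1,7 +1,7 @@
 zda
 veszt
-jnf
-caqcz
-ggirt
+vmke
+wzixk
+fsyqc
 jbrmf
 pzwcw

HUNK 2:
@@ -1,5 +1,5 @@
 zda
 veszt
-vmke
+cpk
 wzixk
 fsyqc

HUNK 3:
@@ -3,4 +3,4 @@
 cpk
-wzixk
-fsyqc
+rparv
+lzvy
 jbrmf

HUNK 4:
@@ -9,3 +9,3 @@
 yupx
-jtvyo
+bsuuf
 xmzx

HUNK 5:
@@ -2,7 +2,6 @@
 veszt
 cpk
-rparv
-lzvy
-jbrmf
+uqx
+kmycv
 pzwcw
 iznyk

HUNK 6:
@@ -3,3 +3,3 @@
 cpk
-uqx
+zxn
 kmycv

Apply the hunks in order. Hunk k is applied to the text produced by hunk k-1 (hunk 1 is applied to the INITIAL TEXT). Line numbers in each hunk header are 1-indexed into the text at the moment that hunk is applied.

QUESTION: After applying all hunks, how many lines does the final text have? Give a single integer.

Answer: 11

Derivation:
Hunk 1: at line 1 remove [jnf,caqcz,ggirt] add [vmke,wzixk,fsyqc] -> 12 lines: zda veszt vmke wzixk fsyqc jbrmf pzwcw iznyk yupx jtvyo xmzx uycff
Hunk 2: at line 1 remove [vmke] add [cpk] -> 12 lines: zda veszt cpk wzixk fsyqc jbrmf pzwcw iznyk yupx jtvyo xmzx uycff
Hunk 3: at line 3 remove [wzixk,fsyqc] add [rparv,lzvy] -> 12 lines: zda veszt cpk rparv lzvy jbrmf pzwcw iznyk yupx jtvyo xmzx uycff
Hunk 4: at line 9 remove [jtvyo] add [bsuuf] -> 12 lines: zda veszt cpk rparv lzvy jbrmf pzwcw iznyk yupx bsuuf xmzx uycff
Hunk 5: at line 2 remove [rparv,lzvy,jbrmf] add [uqx,kmycv] -> 11 lines: zda veszt cpk uqx kmycv pzwcw iznyk yupx bsuuf xmzx uycff
Hunk 6: at line 3 remove [uqx] add [zxn] -> 11 lines: zda veszt cpk zxn kmycv pzwcw iznyk yupx bsuuf xmzx uycff
Final line count: 11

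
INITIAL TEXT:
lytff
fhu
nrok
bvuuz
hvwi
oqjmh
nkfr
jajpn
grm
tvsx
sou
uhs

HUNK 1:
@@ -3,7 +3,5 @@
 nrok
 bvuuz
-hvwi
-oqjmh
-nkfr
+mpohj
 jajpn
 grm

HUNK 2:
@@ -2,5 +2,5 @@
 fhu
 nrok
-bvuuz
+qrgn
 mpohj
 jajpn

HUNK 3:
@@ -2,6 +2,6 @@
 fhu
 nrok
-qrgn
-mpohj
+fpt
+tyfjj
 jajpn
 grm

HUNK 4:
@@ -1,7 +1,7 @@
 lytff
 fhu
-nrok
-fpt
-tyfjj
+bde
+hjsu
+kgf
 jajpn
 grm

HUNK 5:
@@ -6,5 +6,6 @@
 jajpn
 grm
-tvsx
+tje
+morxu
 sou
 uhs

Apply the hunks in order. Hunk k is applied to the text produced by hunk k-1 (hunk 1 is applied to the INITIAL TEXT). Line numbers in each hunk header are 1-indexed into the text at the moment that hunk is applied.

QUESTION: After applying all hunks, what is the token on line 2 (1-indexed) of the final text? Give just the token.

Answer: fhu

Derivation:
Hunk 1: at line 3 remove [hvwi,oqjmh,nkfr] add [mpohj] -> 10 lines: lytff fhu nrok bvuuz mpohj jajpn grm tvsx sou uhs
Hunk 2: at line 2 remove [bvuuz] add [qrgn] -> 10 lines: lytff fhu nrok qrgn mpohj jajpn grm tvsx sou uhs
Hunk 3: at line 2 remove [qrgn,mpohj] add [fpt,tyfjj] -> 10 lines: lytff fhu nrok fpt tyfjj jajpn grm tvsx sou uhs
Hunk 4: at line 1 remove [nrok,fpt,tyfjj] add [bde,hjsu,kgf] -> 10 lines: lytff fhu bde hjsu kgf jajpn grm tvsx sou uhs
Hunk 5: at line 6 remove [tvsx] add [tje,morxu] -> 11 lines: lytff fhu bde hjsu kgf jajpn grm tje morxu sou uhs
Final line 2: fhu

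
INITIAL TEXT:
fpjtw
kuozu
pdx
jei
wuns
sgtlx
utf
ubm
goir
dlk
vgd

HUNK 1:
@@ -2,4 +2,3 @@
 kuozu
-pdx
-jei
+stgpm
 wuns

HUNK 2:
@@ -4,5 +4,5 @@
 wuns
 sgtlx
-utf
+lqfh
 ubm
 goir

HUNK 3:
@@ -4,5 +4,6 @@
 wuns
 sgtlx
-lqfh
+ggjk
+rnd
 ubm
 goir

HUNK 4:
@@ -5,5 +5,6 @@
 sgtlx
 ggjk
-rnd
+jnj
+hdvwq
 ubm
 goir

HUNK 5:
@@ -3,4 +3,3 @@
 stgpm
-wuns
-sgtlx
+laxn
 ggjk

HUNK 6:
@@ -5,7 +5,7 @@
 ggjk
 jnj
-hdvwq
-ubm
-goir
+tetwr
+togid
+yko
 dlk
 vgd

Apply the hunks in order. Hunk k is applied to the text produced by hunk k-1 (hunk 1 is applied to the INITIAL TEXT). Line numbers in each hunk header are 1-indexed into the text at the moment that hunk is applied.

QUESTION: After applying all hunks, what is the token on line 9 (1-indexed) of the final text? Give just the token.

Answer: yko

Derivation:
Hunk 1: at line 2 remove [pdx,jei] add [stgpm] -> 10 lines: fpjtw kuozu stgpm wuns sgtlx utf ubm goir dlk vgd
Hunk 2: at line 4 remove [utf] add [lqfh] -> 10 lines: fpjtw kuozu stgpm wuns sgtlx lqfh ubm goir dlk vgd
Hunk 3: at line 4 remove [lqfh] add [ggjk,rnd] -> 11 lines: fpjtw kuozu stgpm wuns sgtlx ggjk rnd ubm goir dlk vgd
Hunk 4: at line 5 remove [rnd] add [jnj,hdvwq] -> 12 lines: fpjtw kuozu stgpm wuns sgtlx ggjk jnj hdvwq ubm goir dlk vgd
Hunk 5: at line 3 remove [wuns,sgtlx] add [laxn] -> 11 lines: fpjtw kuozu stgpm laxn ggjk jnj hdvwq ubm goir dlk vgd
Hunk 6: at line 5 remove [hdvwq,ubm,goir] add [tetwr,togid,yko] -> 11 lines: fpjtw kuozu stgpm laxn ggjk jnj tetwr togid yko dlk vgd
Final line 9: yko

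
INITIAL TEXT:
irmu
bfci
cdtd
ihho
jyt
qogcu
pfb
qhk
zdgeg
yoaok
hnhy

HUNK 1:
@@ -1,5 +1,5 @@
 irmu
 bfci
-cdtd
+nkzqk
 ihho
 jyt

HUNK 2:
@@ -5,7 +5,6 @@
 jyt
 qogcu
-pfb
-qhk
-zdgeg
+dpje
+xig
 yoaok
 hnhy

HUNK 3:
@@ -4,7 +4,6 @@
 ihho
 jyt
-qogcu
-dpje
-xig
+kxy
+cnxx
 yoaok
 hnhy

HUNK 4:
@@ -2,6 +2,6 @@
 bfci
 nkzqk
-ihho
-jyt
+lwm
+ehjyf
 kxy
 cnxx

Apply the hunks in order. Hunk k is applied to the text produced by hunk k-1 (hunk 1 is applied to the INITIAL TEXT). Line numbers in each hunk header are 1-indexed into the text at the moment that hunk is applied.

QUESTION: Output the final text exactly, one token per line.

Hunk 1: at line 1 remove [cdtd] add [nkzqk] -> 11 lines: irmu bfci nkzqk ihho jyt qogcu pfb qhk zdgeg yoaok hnhy
Hunk 2: at line 5 remove [pfb,qhk,zdgeg] add [dpje,xig] -> 10 lines: irmu bfci nkzqk ihho jyt qogcu dpje xig yoaok hnhy
Hunk 3: at line 4 remove [qogcu,dpje,xig] add [kxy,cnxx] -> 9 lines: irmu bfci nkzqk ihho jyt kxy cnxx yoaok hnhy
Hunk 4: at line 2 remove [ihho,jyt] add [lwm,ehjyf] -> 9 lines: irmu bfci nkzqk lwm ehjyf kxy cnxx yoaok hnhy

Answer: irmu
bfci
nkzqk
lwm
ehjyf
kxy
cnxx
yoaok
hnhy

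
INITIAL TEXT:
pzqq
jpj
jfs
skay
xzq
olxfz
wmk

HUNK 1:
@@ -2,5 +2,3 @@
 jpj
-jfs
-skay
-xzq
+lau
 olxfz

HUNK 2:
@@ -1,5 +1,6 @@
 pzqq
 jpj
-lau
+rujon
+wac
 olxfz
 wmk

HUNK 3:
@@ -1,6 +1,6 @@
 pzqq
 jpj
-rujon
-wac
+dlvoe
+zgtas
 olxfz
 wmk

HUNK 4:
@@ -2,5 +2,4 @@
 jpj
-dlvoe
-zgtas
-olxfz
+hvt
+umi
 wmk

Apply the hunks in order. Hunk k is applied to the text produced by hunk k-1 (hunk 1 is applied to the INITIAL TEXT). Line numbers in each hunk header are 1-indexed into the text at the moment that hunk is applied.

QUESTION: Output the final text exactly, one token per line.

Answer: pzqq
jpj
hvt
umi
wmk

Derivation:
Hunk 1: at line 2 remove [jfs,skay,xzq] add [lau] -> 5 lines: pzqq jpj lau olxfz wmk
Hunk 2: at line 1 remove [lau] add [rujon,wac] -> 6 lines: pzqq jpj rujon wac olxfz wmk
Hunk 3: at line 1 remove [rujon,wac] add [dlvoe,zgtas] -> 6 lines: pzqq jpj dlvoe zgtas olxfz wmk
Hunk 4: at line 2 remove [dlvoe,zgtas,olxfz] add [hvt,umi] -> 5 lines: pzqq jpj hvt umi wmk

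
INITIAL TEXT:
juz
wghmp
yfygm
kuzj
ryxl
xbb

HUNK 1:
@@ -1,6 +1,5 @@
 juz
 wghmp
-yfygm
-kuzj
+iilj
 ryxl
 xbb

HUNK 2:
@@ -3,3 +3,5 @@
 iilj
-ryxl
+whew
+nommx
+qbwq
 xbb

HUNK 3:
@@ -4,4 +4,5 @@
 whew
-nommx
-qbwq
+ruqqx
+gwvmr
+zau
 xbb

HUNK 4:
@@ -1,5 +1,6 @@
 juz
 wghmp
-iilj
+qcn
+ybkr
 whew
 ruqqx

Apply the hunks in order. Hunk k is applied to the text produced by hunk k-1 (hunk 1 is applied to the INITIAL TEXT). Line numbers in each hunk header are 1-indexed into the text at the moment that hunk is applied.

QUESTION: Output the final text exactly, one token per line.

Hunk 1: at line 1 remove [yfygm,kuzj] add [iilj] -> 5 lines: juz wghmp iilj ryxl xbb
Hunk 2: at line 3 remove [ryxl] add [whew,nommx,qbwq] -> 7 lines: juz wghmp iilj whew nommx qbwq xbb
Hunk 3: at line 4 remove [nommx,qbwq] add [ruqqx,gwvmr,zau] -> 8 lines: juz wghmp iilj whew ruqqx gwvmr zau xbb
Hunk 4: at line 1 remove [iilj] add [qcn,ybkr] -> 9 lines: juz wghmp qcn ybkr whew ruqqx gwvmr zau xbb

Answer: juz
wghmp
qcn
ybkr
whew
ruqqx
gwvmr
zau
xbb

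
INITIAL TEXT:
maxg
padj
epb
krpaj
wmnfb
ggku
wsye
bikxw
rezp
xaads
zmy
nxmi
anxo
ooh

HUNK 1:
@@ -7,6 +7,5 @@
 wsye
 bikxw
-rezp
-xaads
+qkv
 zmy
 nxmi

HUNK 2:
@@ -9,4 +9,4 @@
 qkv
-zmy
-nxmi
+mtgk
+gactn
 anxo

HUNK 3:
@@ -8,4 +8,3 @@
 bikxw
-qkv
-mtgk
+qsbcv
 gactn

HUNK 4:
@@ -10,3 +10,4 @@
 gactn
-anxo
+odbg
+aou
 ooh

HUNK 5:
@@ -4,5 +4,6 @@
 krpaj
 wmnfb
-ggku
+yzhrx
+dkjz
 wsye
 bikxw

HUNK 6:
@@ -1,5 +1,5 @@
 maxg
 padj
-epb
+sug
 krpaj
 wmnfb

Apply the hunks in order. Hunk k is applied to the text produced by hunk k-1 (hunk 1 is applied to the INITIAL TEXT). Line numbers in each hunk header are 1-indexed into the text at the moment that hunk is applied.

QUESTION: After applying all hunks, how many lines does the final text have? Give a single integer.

Answer: 14

Derivation:
Hunk 1: at line 7 remove [rezp,xaads] add [qkv] -> 13 lines: maxg padj epb krpaj wmnfb ggku wsye bikxw qkv zmy nxmi anxo ooh
Hunk 2: at line 9 remove [zmy,nxmi] add [mtgk,gactn] -> 13 lines: maxg padj epb krpaj wmnfb ggku wsye bikxw qkv mtgk gactn anxo ooh
Hunk 3: at line 8 remove [qkv,mtgk] add [qsbcv] -> 12 lines: maxg padj epb krpaj wmnfb ggku wsye bikxw qsbcv gactn anxo ooh
Hunk 4: at line 10 remove [anxo] add [odbg,aou] -> 13 lines: maxg padj epb krpaj wmnfb ggku wsye bikxw qsbcv gactn odbg aou ooh
Hunk 5: at line 4 remove [ggku] add [yzhrx,dkjz] -> 14 lines: maxg padj epb krpaj wmnfb yzhrx dkjz wsye bikxw qsbcv gactn odbg aou ooh
Hunk 6: at line 1 remove [epb] add [sug] -> 14 lines: maxg padj sug krpaj wmnfb yzhrx dkjz wsye bikxw qsbcv gactn odbg aou ooh
Final line count: 14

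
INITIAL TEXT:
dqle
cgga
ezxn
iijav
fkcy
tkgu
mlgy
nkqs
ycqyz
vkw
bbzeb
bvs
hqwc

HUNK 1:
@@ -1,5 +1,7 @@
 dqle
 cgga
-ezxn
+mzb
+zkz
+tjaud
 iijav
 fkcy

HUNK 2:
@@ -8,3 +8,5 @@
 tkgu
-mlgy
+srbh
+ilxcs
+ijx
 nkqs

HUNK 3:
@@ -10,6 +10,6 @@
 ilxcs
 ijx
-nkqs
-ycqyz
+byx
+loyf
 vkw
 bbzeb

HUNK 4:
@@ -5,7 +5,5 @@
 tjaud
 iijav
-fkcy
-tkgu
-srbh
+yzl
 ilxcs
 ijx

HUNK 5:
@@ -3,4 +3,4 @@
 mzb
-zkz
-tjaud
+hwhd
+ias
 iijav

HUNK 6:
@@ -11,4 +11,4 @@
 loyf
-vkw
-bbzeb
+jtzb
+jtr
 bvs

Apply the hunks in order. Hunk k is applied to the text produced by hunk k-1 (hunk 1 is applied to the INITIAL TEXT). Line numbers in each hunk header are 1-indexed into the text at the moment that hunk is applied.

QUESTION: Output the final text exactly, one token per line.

Answer: dqle
cgga
mzb
hwhd
ias
iijav
yzl
ilxcs
ijx
byx
loyf
jtzb
jtr
bvs
hqwc

Derivation:
Hunk 1: at line 1 remove [ezxn] add [mzb,zkz,tjaud] -> 15 lines: dqle cgga mzb zkz tjaud iijav fkcy tkgu mlgy nkqs ycqyz vkw bbzeb bvs hqwc
Hunk 2: at line 8 remove [mlgy] add [srbh,ilxcs,ijx] -> 17 lines: dqle cgga mzb zkz tjaud iijav fkcy tkgu srbh ilxcs ijx nkqs ycqyz vkw bbzeb bvs hqwc
Hunk 3: at line 10 remove [nkqs,ycqyz] add [byx,loyf] -> 17 lines: dqle cgga mzb zkz tjaud iijav fkcy tkgu srbh ilxcs ijx byx loyf vkw bbzeb bvs hqwc
Hunk 4: at line 5 remove [fkcy,tkgu,srbh] add [yzl] -> 15 lines: dqle cgga mzb zkz tjaud iijav yzl ilxcs ijx byx loyf vkw bbzeb bvs hqwc
Hunk 5: at line 3 remove [zkz,tjaud] add [hwhd,ias] -> 15 lines: dqle cgga mzb hwhd ias iijav yzl ilxcs ijx byx loyf vkw bbzeb bvs hqwc
Hunk 6: at line 11 remove [vkw,bbzeb] add [jtzb,jtr] -> 15 lines: dqle cgga mzb hwhd ias iijav yzl ilxcs ijx byx loyf jtzb jtr bvs hqwc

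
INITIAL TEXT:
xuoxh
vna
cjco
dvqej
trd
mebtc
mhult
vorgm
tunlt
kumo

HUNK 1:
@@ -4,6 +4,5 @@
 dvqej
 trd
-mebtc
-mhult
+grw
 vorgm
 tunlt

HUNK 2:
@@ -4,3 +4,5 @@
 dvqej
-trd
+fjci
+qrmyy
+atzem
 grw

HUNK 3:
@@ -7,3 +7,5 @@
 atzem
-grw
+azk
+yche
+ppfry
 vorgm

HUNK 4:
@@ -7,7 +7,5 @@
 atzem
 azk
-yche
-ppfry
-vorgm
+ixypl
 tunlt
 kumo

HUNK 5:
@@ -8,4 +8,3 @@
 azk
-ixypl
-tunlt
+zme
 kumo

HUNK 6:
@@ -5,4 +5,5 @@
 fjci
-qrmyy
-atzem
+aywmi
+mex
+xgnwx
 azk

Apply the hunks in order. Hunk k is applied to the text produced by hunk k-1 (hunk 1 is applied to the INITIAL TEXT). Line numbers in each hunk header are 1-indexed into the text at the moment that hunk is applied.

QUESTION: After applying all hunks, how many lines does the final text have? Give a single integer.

Answer: 11

Derivation:
Hunk 1: at line 4 remove [mebtc,mhult] add [grw] -> 9 lines: xuoxh vna cjco dvqej trd grw vorgm tunlt kumo
Hunk 2: at line 4 remove [trd] add [fjci,qrmyy,atzem] -> 11 lines: xuoxh vna cjco dvqej fjci qrmyy atzem grw vorgm tunlt kumo
Hunk 3: at line 7 remove [grw] add [azk,yche,ppfry] -> 13 lines: xuoxh vna cjco dvqej fjci qrmyy atzem azk yche ppfry vorgm tunlt kumo
Hunk 4: at line 7 remove [yche,ppfry,vorgm] add [ixypl] -> 11 lines: xuoxh vna cjco dvqej fjci qrmyy atzem azk ixypl tunlt kumo
Hunk 5: at line 8 remove [ixypl,tunlt] add [zme] -> 10 lines: xuoxh vna cjco dvqej fjci qrmyy atzem azk zme kumo
Hunk 6: at line 5 remove [qrmyy,atzem] add [aywmi,mex,xgnwx] -> 11 lines: xuoxh vna cjco dvqej fjci aywmi mex xgnwx azk zme kumo
Final line count: 11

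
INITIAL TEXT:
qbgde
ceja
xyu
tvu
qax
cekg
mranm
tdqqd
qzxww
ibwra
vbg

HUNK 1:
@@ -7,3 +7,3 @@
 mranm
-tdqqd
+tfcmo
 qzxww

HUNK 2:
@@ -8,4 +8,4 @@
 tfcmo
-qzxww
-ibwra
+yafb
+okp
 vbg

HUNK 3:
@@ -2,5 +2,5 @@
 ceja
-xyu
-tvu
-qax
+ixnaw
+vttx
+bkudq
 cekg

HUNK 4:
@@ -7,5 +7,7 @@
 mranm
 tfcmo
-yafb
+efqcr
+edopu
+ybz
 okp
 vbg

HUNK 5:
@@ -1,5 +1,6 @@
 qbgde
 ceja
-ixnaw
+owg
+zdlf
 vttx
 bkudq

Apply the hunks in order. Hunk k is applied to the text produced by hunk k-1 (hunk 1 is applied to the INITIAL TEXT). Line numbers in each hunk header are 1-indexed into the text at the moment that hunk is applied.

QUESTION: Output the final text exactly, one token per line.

Hunk 1: at line 7 remove [tdqqd] add [tfcmo] -> 11 lines: qbgde ceja xyu tvu qax cekg mranm tfcmo qzxww ibwra vbg
Hunk 2: at line 8 remove [qzxww,ibwra] add [yafb,okp] -> 11 lines: qbgde ceja xyu tvu qax cekg mranm tfcmo yafb okp vbg
Hunk 3: at line 2 remove [xyu,tvu,qax] add [ixnaw,vttx,bkudq] -> 11 lines: qbgde ceja ixnaw vttx bkudq cekg mranm tfcmo yafb okp vbg
Hunk 4: at line 7 remove [yafb] add [efqcr,edopu,ybz] -> 13 lines: qbgde ceja ixnaw vttx bkudq cekg mranm tfcmo efqcr edopu ybz okp vbg
Hunk 5: at line 1 remove [ixnaw] add [owg,zdlf] -> 14 lines: qbgde ceja owg zdlf vttx bkudq cekg mranm tfcmo efqcr edopu ybz okp vbg

Answer: qbgde
ceja
owg
zdlf
vttx
bkudq
cekg
mranm
tfcmo
efqcr
edopu
ybz
okp
vbg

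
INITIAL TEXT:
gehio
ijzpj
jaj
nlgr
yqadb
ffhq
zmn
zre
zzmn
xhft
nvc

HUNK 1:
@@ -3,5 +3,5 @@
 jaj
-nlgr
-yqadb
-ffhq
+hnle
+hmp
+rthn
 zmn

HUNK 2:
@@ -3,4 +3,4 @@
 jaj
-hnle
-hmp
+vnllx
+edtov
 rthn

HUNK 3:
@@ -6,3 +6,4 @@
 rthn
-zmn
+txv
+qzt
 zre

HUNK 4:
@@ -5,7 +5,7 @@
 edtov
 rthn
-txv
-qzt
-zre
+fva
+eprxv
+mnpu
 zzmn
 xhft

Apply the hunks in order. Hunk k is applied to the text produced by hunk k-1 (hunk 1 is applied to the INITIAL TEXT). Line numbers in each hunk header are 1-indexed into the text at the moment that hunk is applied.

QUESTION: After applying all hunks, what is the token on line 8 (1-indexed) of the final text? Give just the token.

Answer: eprxv

Derivation:
Hunk 1: at line 3 remove [nlgr,yqadb,ffhq] add [hnle,hmp,rthn] -> 11 lines: gehio ijzpj jaj hnle hmp rthn zmn zre zzmn xhft nvc
Hunk 2: at line 3 remove [hnle,hmp] add [vnllx,edtov] -> 11 lines: gehio ijzpj jaj vnllx edtov rthn zmn zre zzmn xhft nvc
Hunk 3: at line 6 remove [zmn] add [txv,qzt] -> 12 lines: gehio ijzpj jaj vnllx edtov rthn txv qzt zre zzmn xhft nvc
Hunk 4: at line 5 remove [txv,qzt,zre] add [fva,eprxv,mnpu] -> 12 lines: gehio ijzpj jaj vnllx edtov rthn fva eprxv mnpu zzmn xhft nvc
Final line 8: eprxv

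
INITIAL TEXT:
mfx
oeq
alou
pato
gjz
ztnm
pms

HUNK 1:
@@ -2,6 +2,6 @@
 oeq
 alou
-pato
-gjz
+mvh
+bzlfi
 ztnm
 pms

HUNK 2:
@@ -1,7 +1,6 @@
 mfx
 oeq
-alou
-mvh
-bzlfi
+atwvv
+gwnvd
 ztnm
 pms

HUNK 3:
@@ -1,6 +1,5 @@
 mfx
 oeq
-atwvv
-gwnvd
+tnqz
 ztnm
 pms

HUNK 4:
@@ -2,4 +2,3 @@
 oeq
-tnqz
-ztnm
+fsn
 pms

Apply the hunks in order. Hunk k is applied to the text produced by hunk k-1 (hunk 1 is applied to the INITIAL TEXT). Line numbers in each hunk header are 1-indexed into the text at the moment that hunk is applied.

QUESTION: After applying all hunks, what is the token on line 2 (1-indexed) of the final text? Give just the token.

Answer: oeq

Derivation:
Hunk 1: at line 2 remove [pato,gjz] add [mvh,bzlfi] -> 7 lines: mfx oeq alou mvh bzlfi ztnm pms
Hunk 2: at line 1 remove [alou,mvh,bzlfi] add [atwvv,gwnvd] -> 6 lines: mfx oeq atwvv gwnvd ztnm pms
Hunk 3: at line 1 remove [atwvv,gwnvd] add [tnqz] -> 5 lines: mfx oeq tnqz ztnm pms
Hunk 4: at line 2 remove [tnqz,ztnm] add [fsn] -> 4 lines: mfx oeq fsn pms
Final line 2: oeq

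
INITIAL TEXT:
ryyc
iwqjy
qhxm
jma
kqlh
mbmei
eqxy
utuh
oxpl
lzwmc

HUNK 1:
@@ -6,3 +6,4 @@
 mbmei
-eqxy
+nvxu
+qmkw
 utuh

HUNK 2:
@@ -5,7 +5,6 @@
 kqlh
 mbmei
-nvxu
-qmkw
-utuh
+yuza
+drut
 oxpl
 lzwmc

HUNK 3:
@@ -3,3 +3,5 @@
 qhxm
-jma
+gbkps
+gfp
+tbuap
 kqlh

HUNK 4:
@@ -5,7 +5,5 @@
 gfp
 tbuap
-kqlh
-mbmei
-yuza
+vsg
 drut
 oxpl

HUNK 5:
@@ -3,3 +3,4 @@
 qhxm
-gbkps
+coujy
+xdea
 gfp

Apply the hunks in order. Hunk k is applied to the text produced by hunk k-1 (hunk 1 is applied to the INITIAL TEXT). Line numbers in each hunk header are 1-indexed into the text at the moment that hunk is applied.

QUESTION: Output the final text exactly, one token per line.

Hunk 1: at line 6 remove [eqxy] add [nvxu,qmkw] -> 11 lines: ryyc iwqjy qhxm jma kqlh mbmei nvxu qmkw utuh oxpl lzwmc
Hunk 2: at line 5 remove [nvxu,qmkw,utuh] add [yuza,drut] -> 10 lines: ryyc iwqjy qhxm jma kqlh mbmei yuza drut oxpl lzwmc
Hunk 3: at line 3 remove [jma] add [gbkps,gfp,tbuap] -> 12 lines: ryyc iwqjy qhxm gbkps gfp tbuap kqlh mbmei yuza drut oxpl lzwmc
Hunk 4: at line 5 remove [kqlh,mbmei,yuza] add [vsg] -> 10 lines: ryyc iwqjy qhxm gbkps gfp tbuap vsg drut oxpl lzwmc
Hunk 5: at line 3 remove [gbkps] add [coujy,xdea] -> 11 lines: ryyc iwqjy qhxm coujy xdea gfp tbuap vsg drut oxpl lzwmc

Answer: ryyc
iwqjy
qhxm
coujy
xdea
gfp
tbuap
vsg
drut
oxpl
lzwmc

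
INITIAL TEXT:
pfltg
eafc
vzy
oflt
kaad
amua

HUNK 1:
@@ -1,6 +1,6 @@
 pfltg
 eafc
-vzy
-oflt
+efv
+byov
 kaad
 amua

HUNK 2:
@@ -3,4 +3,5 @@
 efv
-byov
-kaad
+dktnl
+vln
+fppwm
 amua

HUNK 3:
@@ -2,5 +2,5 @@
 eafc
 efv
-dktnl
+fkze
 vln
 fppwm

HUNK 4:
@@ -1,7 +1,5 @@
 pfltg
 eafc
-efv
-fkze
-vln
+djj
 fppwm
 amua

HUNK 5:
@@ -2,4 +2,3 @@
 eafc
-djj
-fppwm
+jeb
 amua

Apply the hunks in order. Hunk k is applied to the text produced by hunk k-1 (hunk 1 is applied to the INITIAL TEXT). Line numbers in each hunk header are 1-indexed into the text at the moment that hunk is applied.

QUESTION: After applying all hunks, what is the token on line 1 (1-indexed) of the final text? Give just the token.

Hunk 1: at line 1 remove [vzy,oflt] add [efv,byov] -> 6 lines: pfltg eafc efv byov kaad amua
Hunk 2: at line 3 remove [byov,kaad] add [dktnl,vln,fppwm] -> 7 lines: pfltg eafc efv dktnl vln fppwm amua
Hunk 3: at line 2 remove [dktnl] add [fkze] -> 7 lines: pfltg eafc efv fkze vln fppwm amua
Hunk 4: at line 1 remove [efv,fkze,vln] add [djj] -> 5 lines: pfltg eafc djj fppwm amua
Hunk 5: at line 2 remove [djj,fppwm] add [jeb] -> 4 lines: pfltg eafc jeb amua
Final line 1: pfltg

Answer: pfltg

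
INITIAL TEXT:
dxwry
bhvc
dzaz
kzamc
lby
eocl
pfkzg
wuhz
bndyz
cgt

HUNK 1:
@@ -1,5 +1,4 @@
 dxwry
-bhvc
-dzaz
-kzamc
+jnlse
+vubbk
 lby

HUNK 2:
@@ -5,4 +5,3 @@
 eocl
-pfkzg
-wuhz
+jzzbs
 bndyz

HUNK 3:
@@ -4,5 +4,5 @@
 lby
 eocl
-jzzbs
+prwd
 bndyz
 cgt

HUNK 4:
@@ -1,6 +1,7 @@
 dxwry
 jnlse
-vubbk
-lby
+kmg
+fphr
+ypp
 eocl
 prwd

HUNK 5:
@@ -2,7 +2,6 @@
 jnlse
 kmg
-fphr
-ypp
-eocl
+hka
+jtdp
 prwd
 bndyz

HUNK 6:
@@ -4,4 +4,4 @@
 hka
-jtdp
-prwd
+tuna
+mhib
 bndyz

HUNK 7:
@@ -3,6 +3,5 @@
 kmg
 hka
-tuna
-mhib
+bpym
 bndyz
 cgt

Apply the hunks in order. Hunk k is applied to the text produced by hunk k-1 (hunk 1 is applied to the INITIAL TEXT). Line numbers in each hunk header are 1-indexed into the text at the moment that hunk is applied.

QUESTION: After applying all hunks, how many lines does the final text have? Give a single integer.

Hunk 1: at line 1 remove [bhvc,dzaz,kzamc] add [jnlse,vubbk] -> 9 lines: dxwry jnlse vubbk lby eocl pfkzg wuhz bndyz cgt
Hunk 2: at line 5 remove [pfkzg,wuhz] add [jzzbs] -> 8 lines: dxwry jnlse vubbk lby eocl jzzbs bndyz cgt
Hunk 3: at line 4 remove [jzzbs] add [prwd] -> 8 lines: dxwry jnlse vubbk lby eocl prwd bndyz cgt
Hunk 4: at line 1 remove [vubbk,lby] add [kmg,fphr,ypp] -> 9 lines: dxwry jnlse kmg fphr ypp eocl prwd bndyz cgt
Hunk 5: at line 2 remove [fphr,ypp,eocl] add [hka,jtdp] -> 8 lines: dxwry jnlse kmg hka jtdp prwd bndyz cgt
Hunk 6: at line 4 remove [jtdp,prwd] add [tuna,mhib] -> 8 lines: dxwry jnlse kmg hka tuna mhib bndyz cgt
Hunk 7: at line 3 remove [tuna,mhib] add [bpym] -> 7 lines: dxwry jnlse kmg hka bpym bndyz cgt
Final line count: 7

Answer: 7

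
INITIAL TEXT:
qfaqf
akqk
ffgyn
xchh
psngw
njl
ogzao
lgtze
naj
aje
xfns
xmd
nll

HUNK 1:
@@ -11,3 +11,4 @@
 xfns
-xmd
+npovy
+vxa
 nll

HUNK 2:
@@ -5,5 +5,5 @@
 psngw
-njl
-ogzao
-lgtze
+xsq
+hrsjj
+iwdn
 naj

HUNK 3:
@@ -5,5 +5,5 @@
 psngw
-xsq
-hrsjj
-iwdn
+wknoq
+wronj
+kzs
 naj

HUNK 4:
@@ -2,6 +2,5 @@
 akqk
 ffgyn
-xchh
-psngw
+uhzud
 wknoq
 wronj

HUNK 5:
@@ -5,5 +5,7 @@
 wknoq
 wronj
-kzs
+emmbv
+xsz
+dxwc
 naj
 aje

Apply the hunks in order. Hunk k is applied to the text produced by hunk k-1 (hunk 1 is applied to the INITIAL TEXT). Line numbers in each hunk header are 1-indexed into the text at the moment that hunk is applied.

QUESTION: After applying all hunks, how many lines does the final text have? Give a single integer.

Answer: 15

Derivation:
Hunk 1: at line 11 remove [xmd] add [npovy,vxa] -> 14 lines: qfaqf akqk ffgyn xchh psngw njl ogzao lgtze naj aje xfns npovy vxa nll
Hunk 2: at line 5 remove [njl,ogzao,lgtze] add [xsq,hrsjj,iwdn] -> 14 lines: qfaqf akqk ffgyn xchh psngw xsq hrsjj iwdn naj aje xfns npovy vxa nll
Hunk 3: at line 5 remove [xsq,hrsjj,iwdn] add [wknoq,wronj,kzs] -> 14 lines: qfaqf akqk ffgyn xchh psngw wknoq wronj kzs naj aje xfns npovy vxa nll
Hunk 4: at line 2 remove [xchh,psngw] add [uhzud] -> 13 lines: qfaqf akqk ffgyn uhzud wknoq wronj kzs naj aje xfns npovy vxa nll
Hunk 5: at line 5 remove [kzs] add [emmbv,xsz,dxwc] -> 15 lines: qfaqf akqk ffgyn uhzud wknoq wronj emmbv xsz dxwc naj aje xfns npovy vxa nll
Final line count: 15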